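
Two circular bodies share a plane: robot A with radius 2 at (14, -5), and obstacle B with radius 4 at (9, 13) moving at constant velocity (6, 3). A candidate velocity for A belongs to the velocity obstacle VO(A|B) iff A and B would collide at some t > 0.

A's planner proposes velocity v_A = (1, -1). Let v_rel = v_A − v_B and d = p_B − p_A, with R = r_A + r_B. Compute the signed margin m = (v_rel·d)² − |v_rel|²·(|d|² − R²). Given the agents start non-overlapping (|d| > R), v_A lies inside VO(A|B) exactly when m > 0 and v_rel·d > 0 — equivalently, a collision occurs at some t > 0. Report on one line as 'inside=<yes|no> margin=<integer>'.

d = (-5, 18),  |d|² = 349;  R = 2+4 = 6,  c = 349−6² = 313
v_rel = (-5, -4),  |v_rel|² = 41;  v_rel·d = (-5)·(-5) + (-4)·(18) = -47
41·t² + 94·t + 313 = 0  ⇒  m = (-47)² − 41·313 = -10624
m = -10624 < 0,  v_rel·d = -47 < 0  ⇒  outside

inside=no margin=-10624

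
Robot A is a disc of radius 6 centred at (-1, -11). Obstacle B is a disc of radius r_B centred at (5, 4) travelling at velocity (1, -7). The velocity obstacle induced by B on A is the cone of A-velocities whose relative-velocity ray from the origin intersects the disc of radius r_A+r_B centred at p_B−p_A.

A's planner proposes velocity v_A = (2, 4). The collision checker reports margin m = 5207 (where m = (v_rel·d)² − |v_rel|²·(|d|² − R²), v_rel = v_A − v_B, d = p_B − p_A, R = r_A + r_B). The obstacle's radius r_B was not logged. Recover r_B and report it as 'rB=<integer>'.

m = 5207
d = (6, 15);  v_rel = (1, 11),  |v_rel|² = 122
v_rel×d = (1)·(15) − (11)·(6) = -51
since m = R²·122 − (-51)²:  R² = (2601 + 5207) / 122 = 64
R = √64 = 8  ⇒  r_B = 8 − 6 = 2

rB=2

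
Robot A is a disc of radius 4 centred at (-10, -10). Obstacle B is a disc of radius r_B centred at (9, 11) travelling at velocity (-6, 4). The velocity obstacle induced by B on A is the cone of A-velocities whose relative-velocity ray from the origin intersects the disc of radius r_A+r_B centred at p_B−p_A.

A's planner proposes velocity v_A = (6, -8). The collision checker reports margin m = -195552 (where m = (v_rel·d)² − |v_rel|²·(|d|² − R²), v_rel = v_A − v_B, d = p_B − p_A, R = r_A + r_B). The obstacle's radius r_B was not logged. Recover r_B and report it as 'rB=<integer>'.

m = -195552
d = (19, 21);  v_rel = (12, -12),  |v_rel|² = 288
v_rel×d = (12)·(21) − (-12)·(19) = 480
since m = R²·288 − 480²:  R² = (230400 + -195552) / 288 = 121
R = √121 = 11  ⇒  r_B = 11 − 4 = 7

rB=7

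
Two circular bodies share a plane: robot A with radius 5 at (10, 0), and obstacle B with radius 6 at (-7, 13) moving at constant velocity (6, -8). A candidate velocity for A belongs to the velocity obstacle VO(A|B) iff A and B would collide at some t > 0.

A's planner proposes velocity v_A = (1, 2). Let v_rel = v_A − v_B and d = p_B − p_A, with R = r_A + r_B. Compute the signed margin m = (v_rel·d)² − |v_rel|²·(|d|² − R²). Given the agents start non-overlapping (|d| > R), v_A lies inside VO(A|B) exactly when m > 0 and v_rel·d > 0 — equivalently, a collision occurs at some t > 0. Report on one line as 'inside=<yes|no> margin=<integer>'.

d = (-17, 13),  |d|² = 458;  R = 5+6 = 11,  c = 458−11² = 337
v_rel = (-5, 10),  |v_rel|² = 125;  v_rel·d = (-5)·(-17) + (10)·(13) = 215
125·t² − 430·t + 337 = 0  ⇒  m = 215² − 125·337 = 4100
m = 4100 > 0,  v_rel·d = 215 > 0  ⇒  inside

inside=yes margin=4100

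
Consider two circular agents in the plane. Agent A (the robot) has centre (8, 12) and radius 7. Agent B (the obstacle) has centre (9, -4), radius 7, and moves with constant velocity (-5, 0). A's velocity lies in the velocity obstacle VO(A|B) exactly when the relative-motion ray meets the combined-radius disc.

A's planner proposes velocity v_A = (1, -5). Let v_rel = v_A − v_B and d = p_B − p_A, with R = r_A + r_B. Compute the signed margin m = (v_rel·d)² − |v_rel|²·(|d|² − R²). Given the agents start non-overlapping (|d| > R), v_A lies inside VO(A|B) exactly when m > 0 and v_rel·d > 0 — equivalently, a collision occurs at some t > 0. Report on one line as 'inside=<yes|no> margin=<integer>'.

d = (1, -16),  |d|² = 257;  R = 7+7 = 14,  c = 257−14² = 61
v_rel = (6, -5),  |v_rel|² = 61;  v_rel·d = (6)·(1) + (-5)·(-16) = 86
61·t² − 172·t + 61 = 0  ⇒  m = 86² − 61·61 = 3675
m = 3675 > 0,  v_rel·d = 86 > 0  ⇒  inside

inside=yes margin=3675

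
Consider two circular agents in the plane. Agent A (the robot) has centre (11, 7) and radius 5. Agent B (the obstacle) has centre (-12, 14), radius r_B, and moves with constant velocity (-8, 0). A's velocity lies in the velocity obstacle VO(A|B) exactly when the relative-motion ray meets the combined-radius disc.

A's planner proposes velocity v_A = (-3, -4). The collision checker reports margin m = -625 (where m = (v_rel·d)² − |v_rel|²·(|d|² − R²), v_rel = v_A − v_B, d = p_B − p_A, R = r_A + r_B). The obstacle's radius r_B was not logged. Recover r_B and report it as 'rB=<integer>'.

m = -625
d = (-23, 7);  v_rel = (5, -4),  |v_rel|² = 41
v_rel×d = (5)·(7) − (-4)·(-23) = -57
since m = R²·41 − (-57)²:  R² = (3249 + -625) / 41 = 64
R = √64 = 8  ⇒  r_B = 8 − 5 = 3

rB=3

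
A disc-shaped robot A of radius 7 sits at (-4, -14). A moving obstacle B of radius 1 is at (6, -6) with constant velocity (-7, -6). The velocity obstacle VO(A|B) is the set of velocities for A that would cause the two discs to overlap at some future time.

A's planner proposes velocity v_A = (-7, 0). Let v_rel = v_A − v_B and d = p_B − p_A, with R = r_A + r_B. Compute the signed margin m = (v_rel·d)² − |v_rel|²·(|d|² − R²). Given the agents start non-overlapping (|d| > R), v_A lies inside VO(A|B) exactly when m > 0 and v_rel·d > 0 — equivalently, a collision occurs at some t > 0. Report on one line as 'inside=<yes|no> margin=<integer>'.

d = (10, 8),  |d|² = 164;  R = 7+1 = 8,  c = 164−8² = 100
v_rel = (0, 6),  |v_rel|² = 36;  v_rel·d = (0)·(10) + (6)·(8) = 48
36·t² − 96·t + 100 = 0  ⇒  m = 48² − 36·100 = -1296
m = -1296 < 0,  v_rel·d = 48 > 0  ⇒  outside

inside=no margin=-1296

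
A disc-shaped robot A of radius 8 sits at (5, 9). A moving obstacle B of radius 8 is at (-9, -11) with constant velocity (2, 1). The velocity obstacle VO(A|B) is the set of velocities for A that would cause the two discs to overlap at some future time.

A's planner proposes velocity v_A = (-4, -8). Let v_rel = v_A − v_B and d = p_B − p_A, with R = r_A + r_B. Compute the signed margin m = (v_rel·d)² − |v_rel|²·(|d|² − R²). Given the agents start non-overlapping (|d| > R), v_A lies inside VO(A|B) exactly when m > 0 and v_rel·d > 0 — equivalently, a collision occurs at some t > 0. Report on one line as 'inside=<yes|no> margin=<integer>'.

d = (-14, -20),  |d|² = 596;  R = 8+8 = 16,  c = 596−16² = 340
v_rel = (-6, -9),  |v_rel|² = 117;  v_rel·d = (-6)·(-14) + (-9)·(-20) = 264
117·t² − 528·t + 340 = 0  ⇒  m = 264² − 117·340 = 29916
m = 29916 > 0,  v_rel·d = 264 > 0  ⇒  inside

inside=yes margin=29916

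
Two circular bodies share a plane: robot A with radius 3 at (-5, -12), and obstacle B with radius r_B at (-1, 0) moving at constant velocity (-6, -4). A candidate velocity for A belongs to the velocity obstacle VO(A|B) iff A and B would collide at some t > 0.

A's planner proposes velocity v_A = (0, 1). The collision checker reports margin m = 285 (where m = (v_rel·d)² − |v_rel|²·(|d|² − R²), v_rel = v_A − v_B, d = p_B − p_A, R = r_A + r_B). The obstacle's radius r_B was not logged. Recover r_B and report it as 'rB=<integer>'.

m = 285
d = (4, 12);  v_rel = (6, 5),  |v_rel|² = 61
v_rel×d = (6)·(12) − (5)·(4) = 52
since m = R²·61 − 52²:  R² = (2704 + 285) / 61 = 49
R = √49 = 7  ⇒  r_B = 7 − 3 = 4

rB=4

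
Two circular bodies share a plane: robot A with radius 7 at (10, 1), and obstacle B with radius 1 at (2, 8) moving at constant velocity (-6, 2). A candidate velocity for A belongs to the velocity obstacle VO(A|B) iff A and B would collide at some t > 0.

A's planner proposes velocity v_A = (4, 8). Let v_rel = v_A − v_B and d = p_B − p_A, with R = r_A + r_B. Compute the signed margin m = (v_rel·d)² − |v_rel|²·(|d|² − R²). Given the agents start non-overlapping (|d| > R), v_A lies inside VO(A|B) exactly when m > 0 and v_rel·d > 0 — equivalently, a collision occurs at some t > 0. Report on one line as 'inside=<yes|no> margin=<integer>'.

d = (-8, 7),  |d|² = 113;  R = 7+1 = 8,  c = 113−8² = 49
v_rel = (10, 6),  |v_rel|² = 136;  v_rel·d = (10)·(-8) + (6)·(7) = -38
136·t² + 76·t + 49 = 0  ⇒  m = (-38)² − 136·49 = -5220
m = -5220 < 0,  v_rel·d = -38 < 0  ⇒  outside

inside=no margin=-5220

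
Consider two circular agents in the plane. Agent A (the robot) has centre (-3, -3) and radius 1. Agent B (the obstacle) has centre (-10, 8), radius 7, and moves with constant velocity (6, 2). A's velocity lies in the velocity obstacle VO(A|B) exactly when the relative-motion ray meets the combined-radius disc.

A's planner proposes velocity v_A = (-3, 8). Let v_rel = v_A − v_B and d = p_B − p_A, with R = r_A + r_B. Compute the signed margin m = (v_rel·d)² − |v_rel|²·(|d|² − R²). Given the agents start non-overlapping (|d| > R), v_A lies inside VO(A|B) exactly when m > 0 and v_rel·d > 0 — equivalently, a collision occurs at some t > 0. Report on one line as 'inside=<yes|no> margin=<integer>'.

d = (-7, 11),  |d|² = 170;  R = 1+7 = 8,  c = 170−8² = 106
v_rel = (-9, 6),  |v_rel|² = 117;  v_rel·d = (-9)·(-7) + (6)·(11) = 129
117·t² − 258·t + 106 = 0  ⇒  m = 129² − 117·106 = 4239
m = 4239 > 0,  v_rel·d = 129 > 0  ⇒  inside

inside=yes margin=4239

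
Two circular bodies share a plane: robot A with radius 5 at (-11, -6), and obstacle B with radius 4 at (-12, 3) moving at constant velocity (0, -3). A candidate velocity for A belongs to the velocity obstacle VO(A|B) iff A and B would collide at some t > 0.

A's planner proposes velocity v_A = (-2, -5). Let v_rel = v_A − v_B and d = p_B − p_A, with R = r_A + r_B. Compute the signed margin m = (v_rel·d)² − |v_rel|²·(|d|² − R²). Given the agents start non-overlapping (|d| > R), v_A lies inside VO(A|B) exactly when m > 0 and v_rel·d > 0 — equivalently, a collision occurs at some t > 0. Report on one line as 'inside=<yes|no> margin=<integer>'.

d = (-1, 9),  |d|² = 82;  R = 5+4 = 9,  c = 82−9² = 1
v_rel = (-2, -2),  |v_rel|² = 8;  v_rel·d = (-2)·(-1) + (-2)·(9) = -16
8·t² + 32·t + 1 = 0  ⇒  m = (-16)² − 8·1 = 248
m = 248 > 0,  v_rel·d = -16 < 0  ⇒  outside

inside=no margin=248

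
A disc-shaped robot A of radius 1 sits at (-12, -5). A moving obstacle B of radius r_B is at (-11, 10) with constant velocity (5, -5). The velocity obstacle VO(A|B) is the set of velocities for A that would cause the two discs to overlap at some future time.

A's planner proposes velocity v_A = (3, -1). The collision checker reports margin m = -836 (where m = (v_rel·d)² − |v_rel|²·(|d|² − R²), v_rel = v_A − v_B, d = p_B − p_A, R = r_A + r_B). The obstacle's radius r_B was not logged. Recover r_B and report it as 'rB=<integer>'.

m = -836
d = (1, 15);  v_rel = (-2, 4),  |v_rel|² = 20
v_rel×d = (-2)·(15) − (4)·(1) = -34
since m = R²·20 − (-34)²:  R² = (1156 + -836) / 20 = 16
R = √16 = 4  ⇒  r_B = 4 − 1 = 3

rB=3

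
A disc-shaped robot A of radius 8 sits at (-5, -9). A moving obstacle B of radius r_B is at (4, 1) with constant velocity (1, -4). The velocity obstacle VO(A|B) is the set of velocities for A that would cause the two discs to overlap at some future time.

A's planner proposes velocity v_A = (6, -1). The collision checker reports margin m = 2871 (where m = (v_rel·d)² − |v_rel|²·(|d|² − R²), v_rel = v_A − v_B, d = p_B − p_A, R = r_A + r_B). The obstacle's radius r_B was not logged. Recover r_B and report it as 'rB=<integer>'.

m = 2871
d = (9, 10);  v_rel = (5, 3),  |v_rel|² = 34
v_rel×d = (5)·(10) − (3)·(9) = 23
since m = R²·34 − 23²:  R² = (529 + 2871) / 34 = 100
R = √100 = 10  ⇒  r_B = 10 − 8 = 2

rB=2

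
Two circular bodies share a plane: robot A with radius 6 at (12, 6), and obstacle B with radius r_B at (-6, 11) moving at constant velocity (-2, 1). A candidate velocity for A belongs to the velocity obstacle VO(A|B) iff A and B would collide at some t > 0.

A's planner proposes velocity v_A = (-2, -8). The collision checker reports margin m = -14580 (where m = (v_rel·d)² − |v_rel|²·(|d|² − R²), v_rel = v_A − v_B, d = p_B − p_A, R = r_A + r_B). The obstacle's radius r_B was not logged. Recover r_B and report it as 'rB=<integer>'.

m = -14580
d = (-18, 5);  v_rel = (0, -9),  |v_rel|² = 81
v_rel×d = (0)·(5) − (-9)·(-18) = -162
since m = R²·81 − (-162)²:  R² = (26244 + -14580) / 81 = 144
R = √144 = 12  ⇒  r_B = 12 − 6 = 6

rB=6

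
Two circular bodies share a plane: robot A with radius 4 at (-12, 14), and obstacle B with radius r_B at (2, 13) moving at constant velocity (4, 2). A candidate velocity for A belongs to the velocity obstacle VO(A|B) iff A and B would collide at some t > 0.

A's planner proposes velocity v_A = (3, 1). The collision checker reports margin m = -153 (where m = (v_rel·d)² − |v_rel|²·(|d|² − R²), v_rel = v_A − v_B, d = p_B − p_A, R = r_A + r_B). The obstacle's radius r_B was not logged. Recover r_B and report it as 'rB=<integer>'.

m = -153
d = (14, -1);  v_rel = (-1, -1),  |v_rel|² = 2
v_rel×d = (-1)·(-1) − (-1)·(14) = 15
since m = R²·2 − 15²:  R² = (225 + -153) / 2 = 36
R = √36 = 6  ⇒  r_B = 6 − 4 = 2

rB=2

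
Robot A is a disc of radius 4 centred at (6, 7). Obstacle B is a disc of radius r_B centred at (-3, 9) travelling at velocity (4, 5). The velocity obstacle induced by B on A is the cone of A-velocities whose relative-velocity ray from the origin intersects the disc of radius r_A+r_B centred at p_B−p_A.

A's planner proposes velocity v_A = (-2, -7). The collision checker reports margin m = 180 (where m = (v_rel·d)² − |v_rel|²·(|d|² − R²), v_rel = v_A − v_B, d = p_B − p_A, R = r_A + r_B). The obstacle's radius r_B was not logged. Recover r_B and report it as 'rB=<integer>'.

m = 180
d = (-9, 2);  v_rel = (-6, -12),  |v_rel|² = 180
v_rel×d = (-6)·(2) − (-12)·(-9) = -120
since m = R²·180 − (-120)²:  R² = (14400 + 180) / 180 = 81
R = √81 = 9  ⇒  r_B = 9 − 4 = 5

rB=5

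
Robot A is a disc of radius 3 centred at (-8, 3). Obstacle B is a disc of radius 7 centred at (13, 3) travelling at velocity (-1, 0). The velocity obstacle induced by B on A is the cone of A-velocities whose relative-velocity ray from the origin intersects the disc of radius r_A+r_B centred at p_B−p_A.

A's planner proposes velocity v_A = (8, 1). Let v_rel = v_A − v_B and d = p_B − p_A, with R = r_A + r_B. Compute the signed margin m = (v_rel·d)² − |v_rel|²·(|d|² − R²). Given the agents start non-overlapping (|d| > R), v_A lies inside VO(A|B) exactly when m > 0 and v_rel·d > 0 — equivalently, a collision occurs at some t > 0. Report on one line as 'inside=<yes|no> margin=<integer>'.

d = (21, 0),  |d|² = 441;  R = 3+7 = 10,  c = 441−10² = 341
v_rel = (9, 1),  |v_rel|² = 82;  v_rel·d = (9)·(21) + (1)·(0) = 189
82·t² − 378·t + 341 = 0  ⇒  m = 189² − 82·341 = 7759
m = 7759 > 0,  v_rel·d = 189 > 0  ⇒  inside

inside=yes margin=7759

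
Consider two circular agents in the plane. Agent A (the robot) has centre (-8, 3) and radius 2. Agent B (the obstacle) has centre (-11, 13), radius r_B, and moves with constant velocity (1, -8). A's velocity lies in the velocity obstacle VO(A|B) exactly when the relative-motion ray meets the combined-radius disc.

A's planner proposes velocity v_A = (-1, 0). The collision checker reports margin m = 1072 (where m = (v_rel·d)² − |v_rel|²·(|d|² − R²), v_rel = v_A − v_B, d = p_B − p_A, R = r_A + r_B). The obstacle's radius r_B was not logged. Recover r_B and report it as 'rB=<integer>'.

m = 1072
d = (-3, 10);  v_rel = (-2, 8),  |v_rel|² = 68
v_rel×d = (-2)·(10) − (8)·(-3) = 4
since m = R²·68 − 4²:  R² = (16 + 1072) / 68 = 16
R = √16 = 4  ⇒  r_B = 4 − 2 = 2

rB=2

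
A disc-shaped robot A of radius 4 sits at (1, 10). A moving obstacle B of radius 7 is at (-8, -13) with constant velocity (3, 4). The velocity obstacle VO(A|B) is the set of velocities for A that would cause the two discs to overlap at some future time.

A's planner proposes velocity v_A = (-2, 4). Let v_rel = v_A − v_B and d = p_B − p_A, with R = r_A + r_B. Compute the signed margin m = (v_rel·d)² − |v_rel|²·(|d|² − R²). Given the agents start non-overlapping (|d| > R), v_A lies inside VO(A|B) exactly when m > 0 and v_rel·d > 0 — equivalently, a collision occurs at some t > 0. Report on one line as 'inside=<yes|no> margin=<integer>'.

d = (-9, -23),  |d|² = 610;  R = 4+7 = 11,  c = 610−11² = 489
v_rel = (-5, 0),  |v_rel|² = 25;  v_rel·d = (-5)·(-9) + (0)·(-23) = 45
25·t² − 90·t + 489 = 0  ⇒  m = 45² − 25·489 = -10200
m = -10200 < 0,  v_rel·d = 45 > 0  ⇒  outside

inside=no margin=-10200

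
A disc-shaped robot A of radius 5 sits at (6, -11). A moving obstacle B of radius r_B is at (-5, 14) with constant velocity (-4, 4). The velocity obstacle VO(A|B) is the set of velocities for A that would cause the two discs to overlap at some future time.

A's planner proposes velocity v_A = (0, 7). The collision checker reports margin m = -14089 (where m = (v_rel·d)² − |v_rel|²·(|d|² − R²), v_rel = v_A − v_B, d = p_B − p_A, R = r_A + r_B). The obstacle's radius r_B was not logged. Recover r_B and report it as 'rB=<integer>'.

m = -14089
d = (-11, 25);  v_rel = (4, 3),  |v_rel|² = 25
v_rel×d = (4)·(25) − (3)·(-11) = 133
since m = R²·25 − 133²:  R² = (17689 + -14089) / 25 = 144
R = √144 = 12  ⇒  r_B = 12 − 5 = 7

rB=7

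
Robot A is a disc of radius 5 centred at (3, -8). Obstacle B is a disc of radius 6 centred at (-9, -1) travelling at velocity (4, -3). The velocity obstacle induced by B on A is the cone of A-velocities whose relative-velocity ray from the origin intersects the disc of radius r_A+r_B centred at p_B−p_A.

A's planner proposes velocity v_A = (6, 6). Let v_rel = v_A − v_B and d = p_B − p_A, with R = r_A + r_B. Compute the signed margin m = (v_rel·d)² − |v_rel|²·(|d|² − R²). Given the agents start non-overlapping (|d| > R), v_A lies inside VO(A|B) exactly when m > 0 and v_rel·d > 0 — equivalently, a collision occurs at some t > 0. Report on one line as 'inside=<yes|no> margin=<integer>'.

d = (-12, 7),  |d|² = 193;  R = 5+6 = 11,  c = 193−11² = 72
v_rel = (2, 9),  |v_rel|² = 85;  v_rel·d = (2)·(-12) + (9)·(7) = 39
85·t² − 78·t + 72 = 0  ⇒  m = 39² − 85·72 = -4599
m = -4599 < 0,  v_rel·d = 39 > 0  ⇒  outside

inside=no margin=-4599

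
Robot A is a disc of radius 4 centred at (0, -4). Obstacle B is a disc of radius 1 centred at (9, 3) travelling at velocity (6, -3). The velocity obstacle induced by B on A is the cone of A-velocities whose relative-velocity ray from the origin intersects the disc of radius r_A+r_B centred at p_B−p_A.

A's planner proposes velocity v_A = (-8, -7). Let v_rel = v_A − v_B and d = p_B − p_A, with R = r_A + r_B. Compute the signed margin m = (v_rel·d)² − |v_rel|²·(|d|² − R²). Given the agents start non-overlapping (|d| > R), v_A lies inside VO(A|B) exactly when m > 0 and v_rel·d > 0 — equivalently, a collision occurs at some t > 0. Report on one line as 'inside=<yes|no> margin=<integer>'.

d = (9, 7),  |d|² = 130;  R = 4+1 = 5,  c = 130−5² = 105
v_rel = (-14, -4),  |v_rel|² = 212;  v_rel·d = (-14)·(9) + (-4)·(7) = -154
212·t² + 308·t + 105 = 0  ⇒  m = (-154)² − 212·105 = 1456
m = 1456 > 0,  v_rel·d = -154 < 0  ⇒  outside

inside=no margin=1456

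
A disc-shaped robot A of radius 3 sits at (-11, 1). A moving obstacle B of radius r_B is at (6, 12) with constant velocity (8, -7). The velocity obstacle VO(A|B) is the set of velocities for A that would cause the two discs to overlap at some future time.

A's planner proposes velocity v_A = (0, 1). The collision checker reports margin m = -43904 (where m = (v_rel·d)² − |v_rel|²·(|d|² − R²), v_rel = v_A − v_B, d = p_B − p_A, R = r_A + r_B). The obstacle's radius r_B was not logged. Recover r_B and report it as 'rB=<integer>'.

m = -43904
d = (17, 11);  v_rel = (-8, 8),  |v_rel|² = 128
v_rel×d = (-8)·(11) − (8)·(17) = -224
since m = R²·128 − (-224)²:  R² = (50176 + -43904) / 128 = 49
R = √49 = 7  ⇒  r_B = 7 − 3 = 4

rB=4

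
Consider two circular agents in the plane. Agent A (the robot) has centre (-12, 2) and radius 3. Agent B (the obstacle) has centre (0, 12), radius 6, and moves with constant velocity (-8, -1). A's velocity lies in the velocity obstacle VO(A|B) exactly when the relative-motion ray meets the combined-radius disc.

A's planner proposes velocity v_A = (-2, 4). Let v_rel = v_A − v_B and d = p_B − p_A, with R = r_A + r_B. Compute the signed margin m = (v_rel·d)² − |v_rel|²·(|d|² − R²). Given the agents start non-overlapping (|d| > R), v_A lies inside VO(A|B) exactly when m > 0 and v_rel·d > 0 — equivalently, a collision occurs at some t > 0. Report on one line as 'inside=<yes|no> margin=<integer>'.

d = (12, 10),  |d|² = 244;  R = 3+6 = 9,  c = 244−9² = 163
v_rel = (6, 5),  |v_rel|² = 61;  v_rel·d = (6)·(12) + (5)·(10) = 122
61·t² − 244·t + 163 = 0  ⇒  m = 122² − 61·163 = 4941
m = 4941 > 0,  v_rel·d = 122 > 0  ⇒  inside

inside=yes margin=4941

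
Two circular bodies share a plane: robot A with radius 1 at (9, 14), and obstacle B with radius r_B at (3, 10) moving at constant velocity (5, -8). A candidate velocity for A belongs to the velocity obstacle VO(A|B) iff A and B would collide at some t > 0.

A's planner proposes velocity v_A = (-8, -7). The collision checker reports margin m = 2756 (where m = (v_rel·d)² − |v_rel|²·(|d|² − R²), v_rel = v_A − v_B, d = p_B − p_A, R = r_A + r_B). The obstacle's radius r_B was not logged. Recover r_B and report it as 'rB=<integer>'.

m = 2756
d = (-6, -4);  v_rel = (-13, 1),  |v_rel|² = 170
v_rel×d = (-13)·(-4) − (1)·(-6) = 58
since m = R²·170 − 58²:  R² = (3364 + 2756) / 170 = 36
R = √36 = 6  ⇒  r_B = 6 − 1 = 5

rB=5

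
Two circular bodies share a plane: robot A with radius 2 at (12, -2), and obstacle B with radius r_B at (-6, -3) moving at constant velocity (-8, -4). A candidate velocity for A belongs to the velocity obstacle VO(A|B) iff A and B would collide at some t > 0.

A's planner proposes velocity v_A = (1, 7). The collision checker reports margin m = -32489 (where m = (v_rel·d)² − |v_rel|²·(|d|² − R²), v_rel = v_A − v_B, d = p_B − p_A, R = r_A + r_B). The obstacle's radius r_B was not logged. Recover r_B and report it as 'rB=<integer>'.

m = -32489
d = (-18, -1);  v_rel = (9, 11),  |v_rel|² = 202
v_rel×d = (9)·(-1) − (11)·(-18) = 189
since m = R²·202 − 189²:  R² = (35721 + -32489) / 202 = 16
R = √16 = 4  ⇒  r_B = 4 − 2 = 2

rB=2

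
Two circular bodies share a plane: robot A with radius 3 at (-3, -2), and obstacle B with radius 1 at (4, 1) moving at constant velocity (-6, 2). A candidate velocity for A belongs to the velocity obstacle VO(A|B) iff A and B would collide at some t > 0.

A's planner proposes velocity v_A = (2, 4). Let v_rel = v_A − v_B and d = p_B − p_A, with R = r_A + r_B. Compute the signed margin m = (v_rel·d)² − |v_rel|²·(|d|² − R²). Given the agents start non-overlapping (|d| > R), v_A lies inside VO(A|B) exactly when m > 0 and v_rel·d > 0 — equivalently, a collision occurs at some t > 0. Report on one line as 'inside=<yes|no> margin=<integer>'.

d = (7, 3),  |d|² = 58;  R = 3+1 = 4,  c = 58−4² = 42
v_rel = (8, 2),  |v_rel|² = 68;  v_rel·d = (8)·(7) + (2)·(3) = 62
68·t² − 124·t + 42 = 0  ⇒  m = 62² − 68·42 = 988
m = 988 > 0,  v_rel·d = 62 > 0  ⇒  inside

inside=yes margin=988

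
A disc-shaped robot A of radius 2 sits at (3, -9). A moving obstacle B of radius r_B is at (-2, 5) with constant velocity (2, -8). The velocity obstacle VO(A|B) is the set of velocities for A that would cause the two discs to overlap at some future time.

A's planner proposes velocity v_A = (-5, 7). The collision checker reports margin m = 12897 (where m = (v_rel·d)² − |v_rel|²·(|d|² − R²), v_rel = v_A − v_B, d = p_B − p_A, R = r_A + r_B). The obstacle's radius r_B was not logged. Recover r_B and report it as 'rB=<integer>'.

m = 12897
d = (-5, 14);  v_rel = (-7, 15),  |v_rel|² = 274
v_rel×d = (-7)·(14) − (15)·(-5) = -23
since m = R²·274 − (-23)²:  R² = (529 + 12897) / 274 = 49
R = √49 = 7  ⇒  r_B = 7 − 2 = 5

rB=5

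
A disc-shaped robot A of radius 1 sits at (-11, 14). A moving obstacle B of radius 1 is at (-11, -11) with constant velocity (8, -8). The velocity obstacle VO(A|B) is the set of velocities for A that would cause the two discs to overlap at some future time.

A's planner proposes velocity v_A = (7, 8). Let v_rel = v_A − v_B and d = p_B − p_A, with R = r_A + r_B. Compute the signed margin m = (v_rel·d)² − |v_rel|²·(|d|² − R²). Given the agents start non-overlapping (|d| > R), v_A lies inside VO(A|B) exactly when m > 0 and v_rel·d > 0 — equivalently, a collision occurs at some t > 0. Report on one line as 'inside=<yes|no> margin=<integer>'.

d = (0, -25),  |d|² = 625;  R = 1+1 = 2,  c = 625−2² = 621
v_rel = (-1, 16),  |v_rel|² = 257;  v_rel·d = (-1)·(0) + (16)·(-25) = -400
257·t² + 800·t + 621 = 0  ⇒  m = (-400)² − 257·621 = 403
m = 403 > 0,  v_rel·d = -400 < 0  ⇒  outside

inside=no margin=403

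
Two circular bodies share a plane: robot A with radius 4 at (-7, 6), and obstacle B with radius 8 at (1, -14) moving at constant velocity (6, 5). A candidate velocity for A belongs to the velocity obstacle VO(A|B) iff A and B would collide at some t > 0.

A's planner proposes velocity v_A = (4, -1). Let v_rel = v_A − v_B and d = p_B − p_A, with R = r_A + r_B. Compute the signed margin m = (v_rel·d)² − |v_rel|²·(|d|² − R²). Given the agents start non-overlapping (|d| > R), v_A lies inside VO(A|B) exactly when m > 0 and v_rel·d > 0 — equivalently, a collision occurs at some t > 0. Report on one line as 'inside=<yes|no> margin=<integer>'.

d = (8, -20),  |d|² = 464;  R = 4+8 = 12,  c = 464−12² = 320
v_rel = (-2, -6),  |v_rel|² = 40;  v_rel·d = (-2)·(8) + (-6)·(-20) = 104
40·t² − 208·t + 320 = 0  ⇒  m = 104² − 40·320 = -1984
m = -1984 < 0,  v_rel·d = 104 > 0  ⇒  outside

inside=no margin=-1984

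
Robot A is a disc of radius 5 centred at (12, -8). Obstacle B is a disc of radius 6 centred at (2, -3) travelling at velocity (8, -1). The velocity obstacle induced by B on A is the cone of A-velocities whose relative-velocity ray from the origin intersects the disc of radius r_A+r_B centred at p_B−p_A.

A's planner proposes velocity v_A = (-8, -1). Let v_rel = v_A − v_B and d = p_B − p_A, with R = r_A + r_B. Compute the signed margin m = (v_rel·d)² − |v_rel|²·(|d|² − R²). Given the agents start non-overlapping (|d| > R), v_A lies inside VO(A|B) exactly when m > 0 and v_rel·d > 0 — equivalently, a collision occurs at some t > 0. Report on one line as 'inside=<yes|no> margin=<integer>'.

d = (-10, 5),  |d|² = 125;  R = 5+6 = 11,  c = 125−11² = 4
v_rel = (-16, 0),  |v_rel|² = 256;  v_rel·d = (-16)·(-10) + (0)·(5) = 160
256·t² − 320·t + 4 = 0  ⇒  m = 160² − 256·4 = 24576
m = 24576 > 0,  v_rel·d = 160 > 0  ⇒  inside

inside=yes margin=24576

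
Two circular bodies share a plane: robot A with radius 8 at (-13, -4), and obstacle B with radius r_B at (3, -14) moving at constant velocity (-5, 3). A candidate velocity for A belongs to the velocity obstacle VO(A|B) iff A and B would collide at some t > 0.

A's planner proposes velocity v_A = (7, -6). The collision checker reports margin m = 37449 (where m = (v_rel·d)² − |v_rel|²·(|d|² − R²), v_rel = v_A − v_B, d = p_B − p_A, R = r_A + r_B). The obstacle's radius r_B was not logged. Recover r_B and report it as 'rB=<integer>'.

m = 37449
d = (16, -10);  v_rel = (12, -9),  |v_rel|² = 225
v_rel×d = (12)·(-10) − (-9)·(16) = 24
since m = R²·225 − 24²:  R² = (576 + 37449) / 225 = 169
R = √169 = 13  ⇒  r_B = 13 − 8 = 5

rB=5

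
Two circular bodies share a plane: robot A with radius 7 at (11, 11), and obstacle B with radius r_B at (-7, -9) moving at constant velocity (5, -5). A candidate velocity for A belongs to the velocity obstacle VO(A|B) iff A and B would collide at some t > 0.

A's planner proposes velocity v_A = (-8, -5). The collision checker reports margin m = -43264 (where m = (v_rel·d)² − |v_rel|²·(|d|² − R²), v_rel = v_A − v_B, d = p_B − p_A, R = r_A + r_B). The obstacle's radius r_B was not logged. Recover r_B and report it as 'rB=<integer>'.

m = -43264
d = (-18, -20);  v_rel = (-13, 0),  |v_rel|² = 169
v_rel×d = (-13)·(-20) − (0)·(-18) = 260
since m = R²·169 − 260²:  R² = (67600 + -43264) / 169 = 144
R = √144 = 12  ⇒  r_B = 12 − 7 = 5

rB=5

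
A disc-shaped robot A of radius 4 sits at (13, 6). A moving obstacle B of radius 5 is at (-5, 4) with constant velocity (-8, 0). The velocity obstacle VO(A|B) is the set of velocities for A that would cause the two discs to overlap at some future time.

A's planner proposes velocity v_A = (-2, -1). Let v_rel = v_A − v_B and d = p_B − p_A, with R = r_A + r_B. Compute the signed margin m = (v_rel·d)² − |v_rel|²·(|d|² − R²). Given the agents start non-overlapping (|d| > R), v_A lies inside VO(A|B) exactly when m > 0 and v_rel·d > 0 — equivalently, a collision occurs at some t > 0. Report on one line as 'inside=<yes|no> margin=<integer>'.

d = (-18, -2),  |d|² = 328;  R = 4+5 = 9,  c = 328−9² = 247
v_rel = (6, -1),  |v_rel|² = 37;  v_rel·d = (6)·(-18) + (-1)·(-2) = -106
37·t² + 212·t + 247 = 0  ⇒  m = (-106)² − 37·247 = 2097
m = 2097 > 0,  v_rel·d = -106 < 0  ⇒  outside

inside=no margin=2097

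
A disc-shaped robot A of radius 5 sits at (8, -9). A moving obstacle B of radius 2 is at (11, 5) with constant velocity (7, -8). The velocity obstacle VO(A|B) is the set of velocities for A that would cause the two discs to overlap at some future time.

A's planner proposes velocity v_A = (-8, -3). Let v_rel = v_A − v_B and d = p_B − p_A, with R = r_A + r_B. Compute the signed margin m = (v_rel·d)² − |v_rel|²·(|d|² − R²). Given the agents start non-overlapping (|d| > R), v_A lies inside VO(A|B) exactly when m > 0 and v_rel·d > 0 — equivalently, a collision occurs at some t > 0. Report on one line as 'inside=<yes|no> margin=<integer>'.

d = (3, 14),  |d|² = 205;  R = 5+2 = 7,  c = 205−7² = 156
v_rel = (-15, 5),  |v_rel|² = 250;  v_rel·d = (-15)·(3) + (5)·(14) = 25
250·t² − 50·t + 156 = 0  ⇒  m = 25² − 250·156 = -38375
m = -38375 < 0,  v_rel·d = 25 > 0  ⇒  outside

inside=no margin=-38375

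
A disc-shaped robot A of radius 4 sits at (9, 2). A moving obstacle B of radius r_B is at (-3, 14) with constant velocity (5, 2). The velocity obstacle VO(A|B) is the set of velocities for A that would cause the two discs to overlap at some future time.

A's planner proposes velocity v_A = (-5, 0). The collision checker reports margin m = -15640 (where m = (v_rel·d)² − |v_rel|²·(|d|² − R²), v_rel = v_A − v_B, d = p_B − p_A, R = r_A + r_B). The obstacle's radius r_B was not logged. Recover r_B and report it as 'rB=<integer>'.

m = -15640
d = (-12, 12);  v_rel = (-10, -2),  |v_rel|² = 104
v_rel×d = (-10)·(12) − (-2)·(-12) = -144
since m = R²·104 − (-144)²:  R² = (20736 + -15640) / 104 = 49
R = √49 = 7  ⇒  r_B = 7 − 4 = 3

rB=3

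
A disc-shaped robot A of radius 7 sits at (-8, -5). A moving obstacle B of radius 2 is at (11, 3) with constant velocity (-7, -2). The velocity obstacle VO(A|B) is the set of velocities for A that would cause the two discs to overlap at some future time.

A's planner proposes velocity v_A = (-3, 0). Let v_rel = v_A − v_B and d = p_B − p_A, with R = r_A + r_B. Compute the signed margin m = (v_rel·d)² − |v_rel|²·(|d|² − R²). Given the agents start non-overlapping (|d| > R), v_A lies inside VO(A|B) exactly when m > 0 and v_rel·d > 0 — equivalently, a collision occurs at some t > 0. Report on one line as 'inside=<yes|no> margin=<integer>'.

d = (19, 8),  |d|² = 425;  R = 7+2 = 9,  c = 425−9² = 344
v_rel = (4, 2),  |v_rel|² = 20;  v_rel·d = (4)·(19) + (2)·(8) = 92
20·t² − 184·t + 344 = 0  ⇒  m = 92² − 20·344 = 1584
m = 1584 > 0,  v_rel·d = 92 > 0  ⇒  inside

inside=yes margin=1584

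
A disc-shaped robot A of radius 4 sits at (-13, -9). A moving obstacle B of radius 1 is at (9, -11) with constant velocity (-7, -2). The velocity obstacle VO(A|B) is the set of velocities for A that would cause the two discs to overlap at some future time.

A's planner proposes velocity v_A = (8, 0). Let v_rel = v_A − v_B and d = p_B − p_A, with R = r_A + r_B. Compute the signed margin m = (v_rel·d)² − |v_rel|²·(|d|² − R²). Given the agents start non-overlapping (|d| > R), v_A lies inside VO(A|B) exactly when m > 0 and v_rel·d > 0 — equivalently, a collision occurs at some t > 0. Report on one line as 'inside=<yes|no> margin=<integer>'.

d = (22, -2),  |d|² = 488;  R = 4+1 = 5,  c = 488−5² = 463
v_rel = (15, 2),  |v_rel|² = 229;  v_rel·d = (15)·(22) + (2)·(-2) = 326
229·t² − 652·t + 463 = 0  ⇒  m = 326² − 229·463 = 249
m = 249 > 0,  v_rel·d = 326 > 0  ⇒  inside

inside=yes margin=249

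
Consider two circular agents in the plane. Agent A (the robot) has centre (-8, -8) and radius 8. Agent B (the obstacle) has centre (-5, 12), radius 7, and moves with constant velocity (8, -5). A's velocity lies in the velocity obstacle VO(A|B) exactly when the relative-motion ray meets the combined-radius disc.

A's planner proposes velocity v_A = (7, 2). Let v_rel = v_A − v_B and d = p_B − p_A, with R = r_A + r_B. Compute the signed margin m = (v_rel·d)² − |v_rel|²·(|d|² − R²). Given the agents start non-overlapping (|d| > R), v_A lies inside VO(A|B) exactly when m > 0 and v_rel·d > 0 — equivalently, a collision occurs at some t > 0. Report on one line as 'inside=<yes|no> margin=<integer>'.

d = (3, 20),  |d|² = 409;  R = 8+7 = 15,  c = 409−15² = 184
v_rel = (-1, 7),  |v_rel|² = 50;  v_rel·d = (-1)·(3) + (7)·(20) = 137
50·t² − 274·t + 184 = 0  ⇒  m = 137² − 50·184 = 9569
m = 9569 > 0,  v_rel·d = 137 > 0  ⇒  inside

inside=yes margin=9569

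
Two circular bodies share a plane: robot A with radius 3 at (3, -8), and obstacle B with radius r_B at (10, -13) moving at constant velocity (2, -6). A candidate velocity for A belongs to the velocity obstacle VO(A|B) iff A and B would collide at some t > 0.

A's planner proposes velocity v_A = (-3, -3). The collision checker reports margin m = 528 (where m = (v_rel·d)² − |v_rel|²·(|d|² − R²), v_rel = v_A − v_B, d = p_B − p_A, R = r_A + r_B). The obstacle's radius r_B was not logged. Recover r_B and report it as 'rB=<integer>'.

m = 528
d = (7, -5);  v_rel = (-5, 3),  |v_rel|² = 34
v_rel×d = (-5)·(-5) − (3)·(7) = 4
since m = R²·34 − 4²:  R² = (16 + 528) / 34 = 16
R = √16 = 4  ⇒  r_B = 4 − 3 = 1

rB=1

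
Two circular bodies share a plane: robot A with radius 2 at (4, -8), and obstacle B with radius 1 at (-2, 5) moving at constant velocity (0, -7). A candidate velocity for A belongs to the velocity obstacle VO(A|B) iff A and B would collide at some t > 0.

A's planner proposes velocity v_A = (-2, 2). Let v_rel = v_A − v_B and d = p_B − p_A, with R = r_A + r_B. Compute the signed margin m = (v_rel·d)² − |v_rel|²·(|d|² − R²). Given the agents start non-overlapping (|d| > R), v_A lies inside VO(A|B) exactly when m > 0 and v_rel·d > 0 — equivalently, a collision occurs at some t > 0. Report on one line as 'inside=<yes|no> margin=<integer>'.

d = (-6, 13),  |d|² = 205;  R = 2+1 = 3,  c = 205−3² = 196
v_rel = (-2, 9),  |v_rel|² = 85;  v_rel·d = (-2)·(-6) + (9)·(13) = 129
85·t² − 258·t + 196 = 0  ⇒  m = 129² − 85·196 = -19
m = -19 < 0,  v_rel·d = 129 > 0  ⇒  outside

inside=no margin=-19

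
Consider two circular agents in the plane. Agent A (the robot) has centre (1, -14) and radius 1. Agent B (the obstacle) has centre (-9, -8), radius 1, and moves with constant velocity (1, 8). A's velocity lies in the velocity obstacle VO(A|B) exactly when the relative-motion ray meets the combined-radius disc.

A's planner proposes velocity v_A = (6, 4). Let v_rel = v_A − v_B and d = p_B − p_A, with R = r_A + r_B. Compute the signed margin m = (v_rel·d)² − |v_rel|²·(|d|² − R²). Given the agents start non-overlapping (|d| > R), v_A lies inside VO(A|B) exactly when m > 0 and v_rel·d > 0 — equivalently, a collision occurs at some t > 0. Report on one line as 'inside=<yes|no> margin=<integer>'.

d = (-10, 6),  |d|² = 136;  R = 1+1 = 2,  c = 136−2² = 132
v_rel = (5, -4),  |v_rel|² = 41;  v_rel·d = (5)·(-10) + (-4)·(6) = -74
41·t² + 148·t + 132 = 0  ⇒  m = (-74)² − 41·132 = 64
m = 64 > 0,  v_rel·d = -74 < 0  ⇒  outside

inside=no margin=64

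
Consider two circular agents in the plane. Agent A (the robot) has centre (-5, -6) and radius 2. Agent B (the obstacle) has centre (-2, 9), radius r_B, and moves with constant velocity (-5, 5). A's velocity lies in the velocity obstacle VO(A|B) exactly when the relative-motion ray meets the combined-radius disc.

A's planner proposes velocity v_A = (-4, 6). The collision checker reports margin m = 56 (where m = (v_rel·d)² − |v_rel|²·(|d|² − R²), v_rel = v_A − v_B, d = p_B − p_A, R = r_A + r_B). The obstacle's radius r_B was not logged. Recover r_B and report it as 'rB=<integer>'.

m = 56
d = (3, 15);  v_rel = (1, 1),  |v_rel|² = 2
v_rel×d = (1)·(15) − (1)·(3) = 12
since m = R²·2 − 12²:  R² = (144 + 56) / 2 = 100
R = √100 = 10  ⇒  r_B = 10 − 2 = 8

rB=8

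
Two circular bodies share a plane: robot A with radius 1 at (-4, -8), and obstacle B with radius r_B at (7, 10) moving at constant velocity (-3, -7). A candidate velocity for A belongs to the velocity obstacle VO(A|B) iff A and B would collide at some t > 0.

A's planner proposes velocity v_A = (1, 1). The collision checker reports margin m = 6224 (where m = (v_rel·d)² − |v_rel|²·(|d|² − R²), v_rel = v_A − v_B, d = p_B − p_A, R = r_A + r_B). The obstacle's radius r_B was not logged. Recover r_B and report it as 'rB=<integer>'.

m = 6224
d = (11, 18);  v_rel = (4, 8),  |v_rel|² = 80
v_rel×d = (4)·(18) − (8)·(11) = -16
since m = R²·80 − (-16)²:  R² = (256 + 6224) / 80 = 81
R = √81 = 9  ⇒  r_B = 9 − 1 = 8

rB=8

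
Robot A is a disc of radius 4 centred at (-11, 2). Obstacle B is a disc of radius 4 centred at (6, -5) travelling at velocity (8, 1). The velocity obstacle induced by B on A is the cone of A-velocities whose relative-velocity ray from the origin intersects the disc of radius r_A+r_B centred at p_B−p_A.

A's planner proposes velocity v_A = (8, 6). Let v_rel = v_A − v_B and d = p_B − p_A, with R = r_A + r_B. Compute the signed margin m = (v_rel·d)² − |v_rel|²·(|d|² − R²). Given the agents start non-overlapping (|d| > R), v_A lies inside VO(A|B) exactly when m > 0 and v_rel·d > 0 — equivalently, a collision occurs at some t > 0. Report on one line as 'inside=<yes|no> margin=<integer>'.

d = (17, -7),  |d|² = 338;  R = 4+4 = 8,  c = 338−8² = 274
v_rel = (0, 5),  |v_rel|² = 25;  v_rel·d = (0)·(17) + (5)·(-7) = -35
25·t² + 70·t + 274 = 0  ⇒  m = (-35)² − 25·274 = -5625
m = -5625 < 0,  v_rel·d = -35 < 0  ⇒  outside

inside=no margin=-5625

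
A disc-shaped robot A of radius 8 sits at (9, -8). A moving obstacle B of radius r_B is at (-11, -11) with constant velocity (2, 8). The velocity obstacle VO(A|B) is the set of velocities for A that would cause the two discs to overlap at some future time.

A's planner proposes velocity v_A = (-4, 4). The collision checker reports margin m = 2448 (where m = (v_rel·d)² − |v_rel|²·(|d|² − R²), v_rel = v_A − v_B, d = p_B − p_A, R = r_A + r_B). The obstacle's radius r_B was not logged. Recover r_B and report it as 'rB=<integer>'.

m = 2448
d = (-20, -3);  v_rel = (-6, -4),  |v_rel|² = 52
v_rel×d = (-6)·(-3) − (-4)·(-20) = -62
since m = R²·52 − (-62)²:  R² = (3844 + 2448) / 52 = 121
R = √121 = 11  ⇒  r_B = 11 − 8 = 3

rB=3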